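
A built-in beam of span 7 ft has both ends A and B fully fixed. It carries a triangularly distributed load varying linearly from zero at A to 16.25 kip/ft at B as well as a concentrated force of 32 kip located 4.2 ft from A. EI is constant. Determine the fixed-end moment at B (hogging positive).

Take the two fixed-end moments M_A, M_B as redundants; the released structure is the simple span AB.
End rotations of the released simple span under the applied load (×1/EI):
  at A: triangular load, peak 16.25: 7w₀L³/(360EI) = 108.4/EI
  at B: triangular load, peak 16.25: w₀L³/(45EI) = 123.9/EI
  at A: point load 32 at a = 4.2: Pab(L + b)/(6LEI) = 87.81/EI
  at B: point load 32 at a = 4.2: Pab(L + a)/(6LEI) = 100.4/EI
  θ_A0 = 196.2/EI,  θ_B0 = 224.2/EI
Flexibility coefficients: a unit moment at one end gives L/(3EI) there and L/(6EI) at the far end, so f₁₁ = f₂₂ = 2.333/EI and f₁₂ = f₂₁ = 1.167/EI.
Compatibility — zero rotation at each built-in end:
  2.333 M_A + 1.167 M_B = 196.2
  1.167 M_A + 2.333 M_B = 224.2
Solving the pair gives M_A = 48.05 kip·ft and M_B = 72.07 kip·ft (hogging).

M_B = 72.07 kip·ft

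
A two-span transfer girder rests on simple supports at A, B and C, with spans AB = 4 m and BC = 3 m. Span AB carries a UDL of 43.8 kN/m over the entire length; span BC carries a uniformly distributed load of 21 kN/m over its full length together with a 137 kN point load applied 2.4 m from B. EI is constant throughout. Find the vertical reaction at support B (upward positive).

Take M_B as the redundant. Released structure: two simple spans AB and BC with a hinge at B.
Discontinuity in slope at B on the released structure — sum the simple-span end rotations:
  span AB: UDL 43.8: wL³/(24EI) = 116.8/EI
  span BC: UDL 21: wL³/(24EI) = 23.62/EI
  span BC: point load 137 at a = 2.4: Pab(L + b)/(6LEI) = 39.46/EI
  relative rotation θ_0 = (116.8 + 63.08)/EI = 179.9/EI
A unit hogging moment at B produces rotation L₁/(3EI) + L₂/(3EI) = 2.333/EI.
Compatibility: M_B·(L₁+L₂)/(3EI) = θ_0, giving M_B = 77.09 kN·m (hogging).
Span AB, ΣM about A with M_B applied at B: R_B^{AB}·4 = 350.4 + 77.09, so R_B^{AB} = 106.9 kN and R_A = 175.2 − 106.9 = 68.33 kN.
Span BC, ΣM about C: R_B^{BC}·3 = 176.7 + 77.09, so R_B^{BC} = 84.6 kN and R_C = 200 − 84.6 = 115.4 kN.
R_B = 106.9 + 84.6 = 191.5 kN.

R_B = 191.5 kN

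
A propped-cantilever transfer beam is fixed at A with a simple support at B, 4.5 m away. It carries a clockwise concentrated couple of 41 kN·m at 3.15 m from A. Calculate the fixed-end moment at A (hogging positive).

M_A = -14.96 kN·m

Take the reaction at B as the redundant and release it; the primary structure is a cantilever fixed at A.
Deflection at B on the released cantilever, summing each load's contribution:
  clockwise couple 41 at a = 3.15: M₀a(2L − a)/(2EI) = 377.8/EI
Flexibility coefficient — unit upward force at B: δ_{BB} = L³/(3EI) = 30.38/EI.
The prop prevents deflection at B: R_B = δ_0/δ_{BB} = 377.8/30.38 = 12.44 kN.
Moment equilibrium about A: M_A = Σ(load moments about A) − R_B·L = 41 − 12.44×4.5 = -14.96 kN·m.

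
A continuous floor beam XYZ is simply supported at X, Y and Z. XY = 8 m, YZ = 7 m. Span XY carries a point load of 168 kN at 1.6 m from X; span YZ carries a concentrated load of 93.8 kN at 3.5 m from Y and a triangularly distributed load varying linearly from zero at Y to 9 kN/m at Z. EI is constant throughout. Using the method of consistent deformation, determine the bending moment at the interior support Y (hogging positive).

M_Y = 138.3 kN·m

Take M_Y as the redundant. Released structure: two simple spans XY and YZ with a hinge at Y.
End slopes at the hinge Y, treating each span as simply supported:
  span XY: point load 168 at a = 1.6: Pab(L + a)/(6LEI) = 344.1/EI
  span YZ: point load 93.8 at a = 3.5: Pab(L + b)/(6LEI) = 287.3/EI
  span YZ: triangular load, peak 9: 7w₀L³/(360EI) = 60.02/EI
  relative rotation θ_0 = (344.1 + 347.3)/EI = 691.4/EI
A unit hogging moment at Y produces rotation L₁/(3EI) + L₂/(3EI) = 5/EI.
Slope continuity at Y: θ_0 = M_Y·5/EI, so M_Y = 691.4/5 = 138.3 kN·m (hogging).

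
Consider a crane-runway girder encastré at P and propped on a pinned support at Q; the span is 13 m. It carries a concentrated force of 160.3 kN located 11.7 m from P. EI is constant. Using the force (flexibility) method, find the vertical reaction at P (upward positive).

R_P = 23.96 kN

Take the reaction at Q as the redundant and release it; the primary structure is a cantilever fixed at P.
Primary-structure tip deflection at Q by superposition:
  point load 160.3 at a = 11.7: Pa²(3L − a)/(6EI) = 99843/EI
Tip deflection under a unit load at Q: L³/(3EI) = 732.3/EI.
Compatibility at Q: δ_0 − R_Q·δ_{QQ} = 0, so R_Q = 99843/732.3 = 136.3 kN.
Vertical equilibrium: R_P = ΣP − R_Q = 160.3 − 136.3 = 23.96 kN.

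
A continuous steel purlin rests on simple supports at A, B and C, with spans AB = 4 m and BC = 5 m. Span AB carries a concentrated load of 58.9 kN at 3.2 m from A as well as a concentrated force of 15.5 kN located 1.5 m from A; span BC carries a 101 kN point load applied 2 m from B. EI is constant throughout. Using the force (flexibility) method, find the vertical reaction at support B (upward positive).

Take M_B as the redundant. Released structure: two simple spans AB and BC with a hinge at B.
Rotations at B on the released spans (each span's end-slope, ×1/EI):
  span AB: point load 58.9 at a = 3.2: Pab(L + a)/(6LEI) = 45.24/EI
  span AB: point load 15.5 at a = 1.5: Pab(L + a)/(6LEI) = 13.32/EI
  span BC: point load 101 at a = 2: Pab(L + b)/(6LEI) = 161.6/EI
  relative rotation θ_0 = (58.56 + 161.6)/EI = 220.2/EI
A unit hogging moment at B produces rotation L₁/(3EI) + L₂/(3EI) = 3/EI.
Slope continuity at B: θ_0 = M_B·3/EI, so M_B = 220.2/3 = 73.39 kN·m (hogging).
Span AB, ΣM about A with M_B applied at B: R_B^{AB}·4 = 211.7 + 73.39, so R_B^{AB} = 71.28 kN and R_A = 74.4 − 71.28 = 3.121 kN.
Span BC, ΣM about C: R_B^{BC}·5 = 303 + 73.39, so R_B^{BC} = 75.28 kN and R_C = 101 − 75.28 = 25.72 kN.
R_B = 71.28 + 75.28 = 146.6 kN.

R_B = 146.6 kN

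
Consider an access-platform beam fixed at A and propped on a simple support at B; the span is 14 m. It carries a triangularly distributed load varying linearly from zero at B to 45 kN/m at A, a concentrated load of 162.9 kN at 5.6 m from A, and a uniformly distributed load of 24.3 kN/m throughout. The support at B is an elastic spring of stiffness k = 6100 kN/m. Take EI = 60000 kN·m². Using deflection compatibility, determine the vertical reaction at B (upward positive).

Choose R_B as the redundant. The primary structure is the cantilever fixed at A.
Free-end deflection of the primary structure under the applied loading (downward +):
  triangular load, peak 45 at the fixed end: w₀L⁴/(30EI) = 57624/EI
  point load 162.9 at a = 5.6: Pa²(3L − a)/(6EI) = 30992/EI
  UDL 24.3: wL⁴/(8EI) = 116689/EI
  δ_0 = 205304/EI
Flexibility coefficient — unit upward force at B: δ_{BB} = L³/(3EI) = 914.7/EI.
With EI = 60000 kN·m²: δ_0 = 3.4217 m and δ_{BB} = 0.015244 m/kN.
Compatibility — the spring shortens by R_B/k under the reaction it provides: δ_0 − R_B·δ_{BB} = R_B/k. With 1/k = 0.000164 m/kN, R_B = δ_0 / (δ_{BB} + 1/k) = 3.4217 / (0.015244 + 0.000164) = 222.1 kN.

R_B = 222.1 kN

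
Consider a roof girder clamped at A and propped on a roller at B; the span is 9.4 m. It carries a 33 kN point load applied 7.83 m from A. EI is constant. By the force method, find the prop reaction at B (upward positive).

R_B = 24.81 kN

Remove the prop at B; the released (primary) structure is a cantilever built in at A.
Free-end deflection of the primary structure under the applied loading (downward +):
  point load 33 at a = 7.83: Pa²(3L − a)/(6EI) = 6869/EI
Flexibility coefficient — unit upward force at B: δ_{BB} = L³/(3EI) = 276.9/EI.
Compatibility at B: δ_0 − R_B·δ_{BB} = 0, so R_B = 6869/276.9 = 24.81 kN.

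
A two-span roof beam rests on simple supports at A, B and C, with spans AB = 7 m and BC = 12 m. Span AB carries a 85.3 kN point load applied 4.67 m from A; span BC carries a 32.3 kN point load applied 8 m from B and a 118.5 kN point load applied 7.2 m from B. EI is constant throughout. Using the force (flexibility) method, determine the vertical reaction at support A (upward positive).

R_A = -4.16 kN

Take M_B as the redundant. Released structure: two simple spans AB and BC with a hinge at B.
Discontinuity in slope at B on the released structure — sum the simple-span end rotations:
  span AB: point load 85.3 at a = 4.67: Pab(L + a)/(6LEI) = 257.9/EI
  span BC: point load 32.3 at a = 8: Pab(L + b)/(6LEI) = 229.7/EI
  span BC: point load 118.5 at a = 7.2: Pab(L + b)/(6LEI) = 955.6/EI
  relative rotation θ_0 = (257.9 + 1185)/EI = 1443/EI
A unit hogging moment at B produces rotation L₁/(3EI) + L₂/(3EI) = 6.333/EI.
Compatibility: M_B·(L₁+L₂)/(3EI) = θ_0, giving M_B = 227.9 kN·m (hogging).
Span AB, ΣM about A with M_B applied at B: R_B^{AB}·7 = 398.4 + 227.9, so R_B^{AB} = 89.46 kN and R_A = 85.3 − 89.46 = -4.16 kN.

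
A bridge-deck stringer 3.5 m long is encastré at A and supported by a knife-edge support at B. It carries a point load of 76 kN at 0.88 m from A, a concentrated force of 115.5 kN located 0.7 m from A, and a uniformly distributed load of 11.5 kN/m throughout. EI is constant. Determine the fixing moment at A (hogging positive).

Take the reaction at B as the redundant and release it; the primary structure is a cantilever fixed at A.
Primary-structure tip deflection at B by superposition:
  point load 76 at a = 0.88: Pa²(3L − a)/(6EI) = 94.36/EI
  point load 115.5 at a = 0.7: Pa²(3L − a)/(6EI) = 92.44/EI
  UDL 11.5: wL⁴/(8EI) = 215.7/EI
  δ_0 = 402.5/EI
Flexibility coefficient — unit upward force at B: δ_{BB} = L³/(3EI) = 14.29/EI.
The prop prevents deflection at B: R_B = δ_0/δ_{BB} = 402.5/14.29 = 28.16 kN.
Moment equilibrium about A: M_A = Σ(load moments about A) − R_B·L = 218.2 − 28.16×3.5 = 119.6 kN·m.

M_A = 119.6 kN·m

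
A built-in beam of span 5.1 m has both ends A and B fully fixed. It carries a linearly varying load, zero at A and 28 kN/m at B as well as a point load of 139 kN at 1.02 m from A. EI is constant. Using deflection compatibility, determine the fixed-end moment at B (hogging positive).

M_B = 59.1 kN·m

Take the two fixed-end moments M_A, M_B as redundants; the released structure is the simple span AB.
Simple-span end rotations at A and B under the given loads:
  at A: triangular load, peak 28: 7w₀L³/(360EI) = 72.22/EI
  at B: triangular load, peak 28: w₀L³/(45EI) = 82.54/EI
  at A: point load 139 at a = 1.02: Pab(L + b)/(6LEI) = 173.5/EI
  at B: point load 139 at a = 1.02: Pab(L + a)/(6LEI) = 115.7/EI
  θ_A0 = 245.8/EI,  θ_B0 = 198.2/EI
Flexibility coefficients: a unit moment at one end gives L/(3EI) there and L/(6EI) at the far end, so f₁₁ = f₂₂ = 1.7/EI and f₁₂ = f₂₁ = 0.85/EI.
Compatibility — zero rotation at each built-in end:
  1.7 M_A + 0.85 M_B = 245.8
  0.85 M_A + 1.7 M_B = 198.2
Solving the pair gives M_A = 115 kN·m and M_B = 59.1 kN·m (hogging).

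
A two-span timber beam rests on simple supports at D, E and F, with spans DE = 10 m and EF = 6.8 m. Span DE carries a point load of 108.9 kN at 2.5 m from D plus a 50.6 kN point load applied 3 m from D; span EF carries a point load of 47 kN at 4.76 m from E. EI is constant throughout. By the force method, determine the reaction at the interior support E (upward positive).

Take M_E as the redundant. Released structure: two simple spans DE and EF with a hinge at E.
Rotations at E on the released spans (each span's end-slope, ×1/EI):
  span DE: point load 108.9 at a = 2.5: Pab(L + a)/(6LEI) = 425.4/EI
  span DE: point load 50.6 at a = 3: Pab(L + a)/(6LEI) = 230.2/EI
  span EF: point load 47 at a = 4.76: Pab(L + b)/(6LEI) = 98.88/EI
  relative rotation θ_0 = (655.6 + 98.88)/EI = 754.5/EI
A unit hogging moment at E produces rotation L₁/(3EI) + L₂/(3EI) = 5.6/EI.
Compatibility: M_E·(L₁+L₂)/(3EI) = θ_0, giving M_E = 134.7 kN·m (hogging).
Span DE, ΣM about D with M_E applied at E: R_E^{DE}·10 = 424.1 + 134.7, so R_E^{DE} = 55.88 kN and R_D = 159.5 − 55.88 = 103.6 kN.
Span EF, ΣM about F: R_E^{EF}·6.8 = 95.88 + 134.7, so R_E^{EF} = 33.91 kN and R_F = 47 − 33.91 = 13.09 kN.
R_E = 55.88 + 33.91 = 89.79 kN.

R_E = 89.79 kN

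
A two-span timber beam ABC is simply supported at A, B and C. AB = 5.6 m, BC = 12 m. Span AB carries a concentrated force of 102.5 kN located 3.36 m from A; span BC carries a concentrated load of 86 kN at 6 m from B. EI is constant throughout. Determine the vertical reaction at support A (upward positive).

R_A = 11.18 kN

Release continuity at B by inserting a hinge; the redundant is the internal moment M_B. The primary structure is two simply-supported spans AB and BC.
Rotations at B on the released spans (each span's end-slope, ×1/EI):
  span AB: point load 102.5 at a = 3.36: Pab(L + a)/(6LEI) = 205.7/EI
  span BC: point load 86 at a = 6: Pab(L + b)/(6LEI) = 774/EI
  relative rotation θ_0 = (205.7 + 774)/EI = 979.7/EI
A unit hogging moment at B produces rotation L₁/(3EI) + L₂/(3EI) = 5.867/EI.
Slope continuity at B: θ_0 = M_B·5.867/EI, so M_B = 979.7/5.867 = 167 kN·m (hogging).
Span AB, ΣM about A with M_B applied at B: R_B^{AB}·5.6 = 344.4 + 167, so R_B^{AB} = 91.32 kN and R_A = 102.5 − 91.32 = 11.18 kN.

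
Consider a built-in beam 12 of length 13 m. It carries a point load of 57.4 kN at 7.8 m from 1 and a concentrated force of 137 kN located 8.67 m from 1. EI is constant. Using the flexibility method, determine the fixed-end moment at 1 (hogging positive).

Release both end moments; the primary structure is a simply-supported span 12 with redundants M_1 and M_2.
Simple-span end rotations at 1 and 2 under the given loads:
  at 1: point load 57.4 at a = 7.8: Pab(L + b)/(6LEI) = 543.2/EI
  at 2: point load 57.4 at a = 7.8: Pab(L + a)/(6LEI) = 620.8/EI
  at 1: point load 137 at a = 8.67: Pab(L + b)/(6LEI) = 1143/EI
  at 2: point load 137 at a = 8.67: Pab(L + a)/(6LEI) = 1429/EI
  θ_10 = 1686/EI,  θ_20 = 2050/EI
Flexibility coefficients: a unit moment at one end gives L/(3EI) there and L/(6EI) at the far end, so f₁₁ = f₂₂ = 4.333/EI and f₁₂ = f₂₁ = 2.167/EI.
Compatibility — zero rotation at each built-in end:
  4.333 M_1 + 2.167 M_2 = 1686
  2.167 M_1 + 4.333 M_2 = 2050
Solving the pair gives M_1 = 203.4 kN·m and M_2 = 371.3 kN·m (hogging).

M_1 = 203.4 kN·m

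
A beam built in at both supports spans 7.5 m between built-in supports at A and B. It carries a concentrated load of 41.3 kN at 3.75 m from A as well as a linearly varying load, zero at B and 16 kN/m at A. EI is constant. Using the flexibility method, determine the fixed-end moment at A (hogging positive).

M_A = 83.72 kN·m

Take the two fixed-end moments M_A, M_B as redundants; the released structure is the simple span AB.
On the primary (simply-supported) span, the end slopes from the loading are:
  at A: point load 41.3 at a = 3.75: Pab(L + b)/(6LEI) = 145.2/EI
  at B: point load 41.3 at a = 3.75: Pab(L + a)/(6LEI) = 145.2/EI
  at A: triangular load, peak 16: w₀L³/(45EI) = 150/EI
  at B: triangular load, peak 16: 7w₀L³/(360EI) = 131.2/EI
  θ_A0 = 295.2/EI,  θ_B0 = 276.4/EI
Flexibility coefficients: a unit moment at one end gives L/(3EI) there and L/(6EI) at the far end, so f₁₁ = f₂₂ = 2.5/EI and f₁₂ = f₂₁ = 1.25/EI.
Compatibility — zero rotation at each built-in end:
  2.5 M_A + 1.25 M_B = 295.2
  1.25 M_A + 2.5 M_B = 276.4
Solving the pair gives M_A = 83.72 kN·m and M_B = 68.72 kN·m (hogging).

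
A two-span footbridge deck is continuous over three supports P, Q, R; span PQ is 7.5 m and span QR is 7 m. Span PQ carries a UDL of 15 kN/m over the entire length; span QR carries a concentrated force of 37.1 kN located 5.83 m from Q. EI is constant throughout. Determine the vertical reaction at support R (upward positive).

Release continuity at Q by inserting a hinge; the redundant is the internal moment M_Q. The primary structure is two simply-supported spans PQ and QR.
Rotations at Q on the released spans (each span's end-slope, ×1/EI):
  span PQ: UDL 15: wL³/(24EI) = 263.7/EI
  span QR: point load 37.1 at a = 5.83: Pab(L + b)/(6LEI) = 49.23/EI
  relative rotation θ_0 = (263.7 + 49.23)/EI = 312.9/EI
A unit hogging moment at Q produces rotation L₁/(3EI) + L₂/(3EI) = 4.833/EI.
Slope continuity at Q: θ_0 = M_Q·4.833/EI, so M_Q = 312.9/4.833 = 64.74 kN·m (hogging).
Span QR, ΣM about R: R_Q^{QR}·7 = 43.41 + 64.74, so R_Q^{QR} = 15.45 kN and R_R = 37.1 − 15.45 = 21.65 kN.

R_R = 21.65 kN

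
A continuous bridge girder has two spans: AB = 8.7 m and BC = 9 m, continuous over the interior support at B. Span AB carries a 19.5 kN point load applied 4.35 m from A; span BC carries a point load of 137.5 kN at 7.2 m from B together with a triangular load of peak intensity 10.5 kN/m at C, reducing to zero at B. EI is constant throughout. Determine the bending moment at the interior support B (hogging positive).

M_B = 101.3 kN·m

Release continuity at B by inserting a hinge; the redundant is the internal moment M_B. The primary structure is two simply-supported spans AB and BC.
Discontinuity in slope at B on the released structure — sum the simple-span end rotations:
  span AB: point load 19.5 at a = 4.35: Pab(L + a)/(6LEI) = 92.25/EI
  span BC: point load 137.5 at a = 7.2: Pab(L + b)/(6LEI) = 356.4/EI
  span BC: triangular load, peak 10.5: 7w₀L³/(360EI) = 148.8/EI
  relative rotation θ_0 = (92.25 + 505.2)/EI = 597.5/EI
A unit hogging moment at B produces rotation L₁/(3EI) + L₂/(3EI) = 5.9/EI.
Compatibility: M_B·(L₁+L₂)/(3EI) = θ_0, giving M_B = 101.3 kN·m (hogging).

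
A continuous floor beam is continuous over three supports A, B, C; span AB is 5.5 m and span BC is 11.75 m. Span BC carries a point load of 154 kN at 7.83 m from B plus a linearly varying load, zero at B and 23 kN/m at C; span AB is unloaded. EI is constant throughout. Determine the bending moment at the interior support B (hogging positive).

Insert a hinge at B; M_B is the redundant, and each span becomes simply supported.
Rotations at B on the released spans (each span's end-slope, ×1/EI):
  span BC: point load 154 at a = 7.83: Pab(L + b)/(6LEI) = 1051/EI
  span BC: triangular load, peak 23: 7w₀L³/(360EI) = 725.5/EI
  relative rotation θ_0 = (0 + 1776)/EI = 1776/EI
A unit hogging moment at B produces rotation L₁/(3EI) + L₂/(3EI) = 5.75/EI.
Slope continuity at B: θ_0 = M_B·5.75/EI, so M_B = 1776/5.75 = 308.9 kN·m (hogging).

M_B = 308.9 kN·m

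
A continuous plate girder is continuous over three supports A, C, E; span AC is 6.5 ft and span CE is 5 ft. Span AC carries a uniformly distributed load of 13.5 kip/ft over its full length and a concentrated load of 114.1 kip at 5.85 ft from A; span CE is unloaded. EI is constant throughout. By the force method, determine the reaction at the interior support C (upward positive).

R_C = 173.5 kip

Take M_C as the redundant. Released structure: two simple spans AC and CE with a hinge at C.
Rotations at C on the released spans (each span's end-slope, ×1/EI):
  span AC: UDL 13.5: wL³/(24EI) = 154.5/EI
  span AC: point load 114.1 at a = 5.85: Pab(L + a)/(6LEI) = 137.4/EI
  relative rotation θ_0 = (291.9 + 0)/EI = 291.9/EI
A unit hogging moment at C produces rotation L₁/(3EI) + L₂/(3EI) = 3.833/EI.
Slope continuity at C: θ_0 = M_C·3.833/EI, so M_C = 291.9/3.833 = 76.14 kip·ft (hogging).
Span AC, ΣM about A with M_C applied at C: R_C^{AC}·6.5 = 952.7 + 76.14, so R_C^{AC} = 158.3 kip and R_A = 201.8 − 158.3 = 43.57 kip.
Span CE, ΣM about E: R_C^{CE}·5 = 0 + 76.14, so R_C^{CE} = 15.23 kip and R_E = 0 − 15.23 = -15.23 kip.
R_C = 158.3 + 15.23 = 173.5 kip.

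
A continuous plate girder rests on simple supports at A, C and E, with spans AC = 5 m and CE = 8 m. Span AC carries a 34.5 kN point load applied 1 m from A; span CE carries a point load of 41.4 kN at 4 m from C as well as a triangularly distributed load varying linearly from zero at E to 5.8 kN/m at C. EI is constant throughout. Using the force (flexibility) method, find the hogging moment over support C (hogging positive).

M_C = 59.81 kN·m

Take M_C as the redundant. Released structure: two simple spans AC and CE with a hinge at C.
Rotations at C on the released spans (each span's end-slope, ×1/EI):
  span AC: point load 34.5 at a = 1: Pab(L + a)/(6LEI) = 27.6/EI
  span CE: point load 41.4 at a = 4: Pab(L + b)/(6LEI) = 165.6/EI
  span CE: triangular load, peak 5.8: w₀L³/(45EI) = 65.99/EI
  relative rotation θ_0 = (27.6 + 231.6)/EI = 259.2/EI
A unit hogging moment at C produces rotation L₁/(3EI) + L₂/(3EI) = 4.333/EI.
Slope continuity at C: θ_0 = M_C·4.333/EI, so M_C = 259.2/4.333 = 59.81 kN·m (hogging).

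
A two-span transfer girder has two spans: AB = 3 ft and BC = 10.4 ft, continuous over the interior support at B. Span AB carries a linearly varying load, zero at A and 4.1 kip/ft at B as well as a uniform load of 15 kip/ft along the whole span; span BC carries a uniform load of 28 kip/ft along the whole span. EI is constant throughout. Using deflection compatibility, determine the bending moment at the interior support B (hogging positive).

M_B = 298.1 kip·ft

Insert a hinge at B; M_B is the redundant, and each span becomes simply supported.
End slopes at the hinge B, treating each span as simply supported:
  span AB: triangular load, peak 4.1: w₀L³/(45EI) = 2.46/EI
  span AB: UDL 15: wL³/(24EI) = 16.88/EI
  span BC: UDL 28: wL³/(24EI) = 1312/EI
  relative rotation θ_0 = (19.34 + 1312)/EI = 1332/EI
A unit hogging moment at B produces rotation L₁/(3EI) + L₂/(3EI) = 4.467/EI.
Compatibility: M_B·(L₁+L₂)/(3EI) = θ_0, giving M_B = 298.1 kip·ft (hogging).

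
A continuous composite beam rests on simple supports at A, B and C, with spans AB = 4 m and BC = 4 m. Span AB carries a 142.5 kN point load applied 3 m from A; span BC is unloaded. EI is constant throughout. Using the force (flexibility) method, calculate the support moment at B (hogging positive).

M_B = 46.76 kN·m

Take M_B as the redundant. Released structure: two simple spans AB and BC with a hinge at B.
Rotations at B on the released spans (each span's end-slope, ×1/EI):
  span AB: point load 142.5 at a = 3: Pab(L + a)/(6LEI) = 124.7/EI
  relative rotation θ_0 = (124.7 + 0)/EI = 124.7/EI
A unit hogging moment at B produces rotation L₁/(3EI) + L₂/(3EI) = 2.667/EI.
Compatibility: M_B·(L₁+L₂)/(3EI) = θ_0, giving M_B = 46.76 kN·m (hogging).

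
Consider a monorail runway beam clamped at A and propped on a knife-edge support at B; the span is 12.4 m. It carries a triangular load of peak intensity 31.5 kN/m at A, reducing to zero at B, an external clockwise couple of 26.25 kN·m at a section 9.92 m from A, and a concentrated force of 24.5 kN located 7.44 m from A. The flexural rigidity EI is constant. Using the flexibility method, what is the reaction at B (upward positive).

R_B = 52.69 kN

Release the roller at B. Primary structure: cantilever fixed at A.
Deflection at B on the released cantilever, summing each load's contribution:
  triangular load, peak 31.5 at the fixed end: w₀L⁴/(30EI) = 24824/EI
  clockwise couple 26.25 at a = 9.92: M₀a(2L − a)/(2EI) = 1937/EI
  point load 24.5 at a = 7.44: Pa²(3L − a)/(6EI) = 6727/EI
  δ_0 = 33488/EI
Tip deflection under a unit load at B: L³/(3EI) = 635.5/EI.
The prop prevents deflection at B: R_B = δ_0/δ_{BB} = 33488/635.5 = 52.69 kN.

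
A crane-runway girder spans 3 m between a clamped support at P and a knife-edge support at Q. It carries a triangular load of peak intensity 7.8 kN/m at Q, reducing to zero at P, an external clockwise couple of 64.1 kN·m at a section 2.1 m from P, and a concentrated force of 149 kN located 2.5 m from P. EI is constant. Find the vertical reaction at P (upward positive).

R_P = 13 kN

Release the roller at Q. Primary structure: cantilever fixed at P.
Deflection at Q on the released cantilever, summing each load's contribution:
  triangular load, peak 7.8 at the free end: 11w₀L⁴/(120EI) = 57.91/EI
  clockwise couple 64.1 at a = 2.1: M₀a(2L − a)/(2EI) = 262.5/EI
  point load 149 at a = 2.5: Pa²(3L − a)/(6EI) = 1009/EI
  δ_0 = 1329/EI
Tip deflection under a unit load at Q: L³/(3EI) = 9/EI.
The prop prevents deflection at Q: R_Q = δ_0/δ_{QQ} = 1329/9 = 147.7 kN.
Vertical equilibrium: R_P = ΣP − R_Q = 160.7 − 147.7 = 13 kN.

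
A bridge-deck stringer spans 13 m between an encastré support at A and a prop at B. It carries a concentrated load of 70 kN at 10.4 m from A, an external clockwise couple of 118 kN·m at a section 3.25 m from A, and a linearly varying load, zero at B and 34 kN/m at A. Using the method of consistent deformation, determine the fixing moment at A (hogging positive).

M_A = 511 kN·m

Remove the prop at B; the released (primary) structure is a cantilever built in at A.
Downward deflection at the released point B due to the loads:
  point load 70 at a = 10.4: Pa²(3L − a)/(6EI) = 36089/EI
  clockwise couple 118 at a = 3.25: M₀a(2L − a)/(2EI) = 4362/EI
  triangular load, peak 34 at the fixed end: w₀L⁴/(30EI) = 32369/EI
  δ_0 = 72821/EI
Tip deflection under a unit load at B: L³/(3EI) = 732.3/EI.
Compatibility at B: δ_0 − R_B·δ_{BB} = 0, so R_B = 72821/732.3 = 99.44 kN.
Moment equilibrium about A: M_A = Σ(load moments about A) − R_B·L = 1804 − 99.44×13 = 511 kN·m.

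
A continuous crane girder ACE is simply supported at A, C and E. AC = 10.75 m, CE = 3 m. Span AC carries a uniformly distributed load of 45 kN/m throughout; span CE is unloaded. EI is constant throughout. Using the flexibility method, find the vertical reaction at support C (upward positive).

R_C = 458.6 kN

Take M_C as the redundant. Released structure: two simple spans AC and CE with a hinge at C.
End slopes at the hinge C, treating each span as simply supported:
  span AC: UDL 45: wL³/(24EI) = 2329/EI
  relative rotation θ_0 = (2329 + 0)/EI = 2329/EI
A unit hogging moment at C produces rotation L₁/(3EI) + L₂/(3EI) = 4.583/EI.
Compatibility: M_C·(L₁+L₂)/(3EI) = θ_0, giving M_C = 508.2 kN·m (hogging).
Span AC, ΣM about A with M_C applied at C: R_C^{AC}·10.75 = 2600 + 508.2, so R_C^{AC} = 289.2 kN and R_A = 483.8 − 289.2 = 194.6 kN.
Span CE, ΣM about E: R_C^{CE}·3 = 0 + 508.2, so R_C^{CE} = 169.4 kN and R_E = 0 − 169.4 = -169.4 kN.
R_C = 289.2 + 169.4 = 458.6 kN.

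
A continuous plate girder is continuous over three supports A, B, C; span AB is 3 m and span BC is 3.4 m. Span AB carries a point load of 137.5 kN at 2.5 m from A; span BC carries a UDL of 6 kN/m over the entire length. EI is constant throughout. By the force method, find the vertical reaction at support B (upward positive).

Insert a hinge at B; M_B is the redundant, and each span becomes simply supported.
End slopes at the hinge B, treating each span as simply supported:
  span AB: point load 137.5 at a = 2.5: Pab(L + a)/(6LEI) = 52.52/EI
  span BC: UDL 6: wL³/(24EI) = 9.826/EI
  relative rotation θ_0 = (52.52 + 9.826)/EI = 62.34/EI
A unit hogging moment at B produces rotation L₁/(3EI) + L₂/(3EI) = 2.133/EI.
Compatibility: M_B·(L₁+L₂)/(3EI) = θ_0, giving M_B = 29.22 kN·m (hogging).
Span AB, ΣM about A with M_B applied at B: R_B^{AB}·3 = 343.8 + 29.22, so R_B^{AB} = 124.3 kN and R_A = 137.5 − 124.3 = 13.18 kN.
Span BC, ΣM about C: R_B^{BC}·3.4 = 34.68 + 29.22, so R_B^{BC} = 18.8 kN and R_C = 20.4 − 18.8 = 1.605 kN.
R_B = 124.3 + 18.8 = 143.1 kN.

R_B = 143.1 kN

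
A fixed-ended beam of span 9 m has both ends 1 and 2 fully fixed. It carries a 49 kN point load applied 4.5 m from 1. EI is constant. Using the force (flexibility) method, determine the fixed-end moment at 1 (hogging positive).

Take the two fixed-end moments M_1, M_2 as redundants; the released structure is the simple span 12.
On the primary (simply-supported) span, the end slopes from the loading are:
  at 1: point load 49 at a = 4.5: Pab(L + b)/(6LEI) = 248.1/EI
  at 2: point load 49 at a = 4.5: Pab(L + a)/(6LEI) = 248.1/EI
  θ_10 = 248.1/EI,  θ_20 = 248.1/EI
Flexibility coefficients: a unit moment at one end gives L/(3EI) there and L/(6EI) at the far end, so f₁₁ = f₂₂ = 3/EI and f₁₂ = f₂₁ = 1.5/EI.
Compatibility — zero rotation at each built-in end:
  3 M_1 + 1.5 M_2 = 248.1
  1.5 M_1 + 3 M_2 = 248.1
Solving the pair gives M_1 = 55.12 kN·m and M_2 = 55.12 kN·m (hogging).

M_1 = 55.12 kN·m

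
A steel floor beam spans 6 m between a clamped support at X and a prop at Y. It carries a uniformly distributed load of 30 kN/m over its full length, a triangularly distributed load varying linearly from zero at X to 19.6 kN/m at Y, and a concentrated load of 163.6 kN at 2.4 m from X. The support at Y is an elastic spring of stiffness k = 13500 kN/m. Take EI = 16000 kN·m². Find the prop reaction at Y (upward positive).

R_Y = 131.7 kN

Release the roller at Y. Primary structure: cantilever fixed at X.
Deflection at Y on the released cantilever, summing each load's contribution:
  UDL 30: wL⁴/(8EI) = 4860/EI
  triangular load, peak 19.6 at the free end: 11w₀L⁴/(120EI) = 2328/EI
  point load 163.6 at a = 2.4: Pa²(3L − a)/(6EI) = 2450/EI
  δ_0 = 9639/EI
Flexibility coefficient — unit upward force at Y: δ_{YY} = L³/(3EI) = 72/EI.
With EI = 16000 kN·m²: δ_0 = 0.60241 m and δ_{YY} = 0.0045 m/kN.
Compatibility — the spring shortens by R_Y/k under the reaction it provides: δ_0 − R_Y·δ_{YY} = R_Y/k. With 1/k = 0.000074 m/kN, R_Y = δ_0 / (δ_{YY} + 1/k) = 0.60241 / (0.0045 + 0.000074) = 131.7 kN.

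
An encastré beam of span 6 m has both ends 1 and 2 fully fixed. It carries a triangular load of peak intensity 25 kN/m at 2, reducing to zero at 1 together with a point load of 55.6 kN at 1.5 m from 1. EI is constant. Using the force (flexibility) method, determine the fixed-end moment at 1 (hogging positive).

M_1 = 76.91 kN·m

Release both end moments; the primary structure is a simply-supported span 12 with redundants M_1 and M_2.
Simple-span end rotations at 1 and 2 under the given loads:
  at 1: triangular load, peak 25: 7w₀L³/(360EI) = 105/EI
  at 2: triangular load, peak 25: w₀L³/(45EI) = 120/EI
  at 1: point load 55.6 at a = 1.5: Pab(L + b)/(6LEI) = 109.5/EI
  at 2: point load 55.6 at a = 1.5: Pab(L + a)/(6LEI) = 78.19/EI
  θ_10 = 214.5/EI,  θ_20 = 198.2/EI
Flexibility coefficients: a unit moment at one end gives L/(3EI) there and L/(6EI) at the far end, so f₁₁ = f₂₂ = 2/EI and f₁₂ = f₂₁ = 1/EI.
Compatibility — zero rotation at each built-in end:
  2 M_1 + 1 M_2 = 214.5
  1 M_1 + 2 M_2 = 198.2
Solving the pair gives M_1 = 76.91 kN·m and M_2 = 60.64 kN·m (hogging).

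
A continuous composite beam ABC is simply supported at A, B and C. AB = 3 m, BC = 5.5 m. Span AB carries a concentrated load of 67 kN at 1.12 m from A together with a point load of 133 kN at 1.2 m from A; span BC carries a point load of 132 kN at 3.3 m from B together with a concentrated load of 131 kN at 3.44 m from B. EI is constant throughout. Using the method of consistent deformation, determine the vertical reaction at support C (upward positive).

Release continuity at B by inserting a hinge; the redundant is the internal moment M_B. The primary structure is two simply-supported spans AB and BC.
End slopes at the hinge B, treating each span as simply supported:
  span AB: point load 67 at a = 1.12: Pab(L + a)/(6LEI) = 32.29/EI
  span AB: point load 133 at a = 1.2: Pab(L + a)/(6LEI) = 67.03/EI
  span BC: point load 132 at a = 3.3: Pab(L + b)/(6LEI) = 223.6/EI
  span BC: point load 131 at a = 3.44: Pab(L + b)/(6LEI) = 212.7/EI
  relative rotation θ_0 = (99.32 + 436.3)/EI = 535.6/EI
A unit hogging moment at B produces rotation L₁/(3EI) + L₂/(3EI) = 2.833/EI.
Slope continuity at B: θ_0 = M_B·2.833/EI, so M_B = 535.6/2.833 = 189 kN·m (hogging).
Span BC, ΣM about C: R_B^{BC}·5.5 = 560.3 + 189, so R_B^{BC} = 136.2 kN and R_C = 263 − 136.2 = 126.8 kN.

R_C = 126.8 kN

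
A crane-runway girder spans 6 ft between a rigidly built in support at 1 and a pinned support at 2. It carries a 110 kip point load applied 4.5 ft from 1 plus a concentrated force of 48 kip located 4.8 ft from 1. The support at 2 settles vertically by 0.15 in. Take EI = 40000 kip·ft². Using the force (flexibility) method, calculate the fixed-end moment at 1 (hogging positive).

M_1 = 146.7 kip·ft

Remove the prop at 2; the released (primary) structure is a cantilever built in at 1.
Downward deflection at the released point 2 due to the loads:
  point load 110 at a = 4.5: Pa²(3L − a)/(6EI) = 5012/EI
  point load 48 at a = 4.8: Pa²(3L − a)/(6EI) = 2433/EI
  δ_0 = 7445/EI
Flexibility coefficient — unit upward force at 2: δ_{22} = L³/(3EI) = 72/EI.
With EI = 40000 kip·ft²: δ_0 = 0.18612 ft and δ_{22} = 0.0018 ft/kip.
Compatibility — the beam at 2 must follow the support down by 0.0125 ft: δ_0 − R_2·δ_{22} = 0.0125, so R_2 = (0.18612 − 0.0125)/0.0018 = 96.46 kip.
Moment equilibrium about 1: M_1 = Σ(load moments about 1) − R_2·L = 725.4 − 96.46×6 = 146.7 kip·ft.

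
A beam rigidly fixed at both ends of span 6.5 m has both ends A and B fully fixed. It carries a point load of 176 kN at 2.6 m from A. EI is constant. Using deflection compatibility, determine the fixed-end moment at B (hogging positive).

Release both end moments; the primary structure is a simply-supported span AB with redundants M_A and M_B.
Simple-span end rotations at A and B under the given loads:
  at A: point load 176 at a = 2.6: Pab(L + b)/(6LEI) = 475.9/EI
  at B: point load 176 at a = 2.6: Pab(L + a)/(6LEI) = 416.4/EI
  θ_A0 = 475.9/EI,  θ_B0 = 416.4/EI
Flexibility coefficients: a unit moment at one end gives L/(3EI) there and L/(6EI) at the far end, so f₁₁ = f₂₂ = 2.167/EI and f₁₂ = f₂₁ = 1.083/EI.
Compatibility — zero rotation at each built-in end:
  2.167 M_A + 1.083 M_B = 475.9
  1.083 M_A + 2.167 M_B = 416.4
Solving the pair gives M_A = 164.7 kN·m and M_B = 109.8 kN·m (hogging).

M_B = 109.8 kN·m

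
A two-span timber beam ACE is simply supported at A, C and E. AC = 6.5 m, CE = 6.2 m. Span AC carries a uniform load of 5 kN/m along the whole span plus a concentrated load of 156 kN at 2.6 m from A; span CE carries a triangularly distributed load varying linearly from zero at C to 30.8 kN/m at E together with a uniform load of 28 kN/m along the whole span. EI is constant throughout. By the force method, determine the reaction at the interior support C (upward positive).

Insert a hinge at C; M_C is the redundant, and each span becomes simply supported.
Rotations at C on the released spans (each span's end-slope, ×1/EI):
  span AC: UDL 5: wL³/(24EI) = 57.21/EI
  span AC: point load 156 at a = 2.6: Pab(L + a)/(6LEI) = 369.1/EI
  span CE: triangular load, peak 30.8: 7w₀L³/(360EI) = 142.7/EI
  span CE: UDL 28: wL³/(24EI) = 278/EI
  relative rotation θ_0 = (426.3 + 420.8)/EI = 847.1/EI
A unit hogging moment at C produces rotation L₁/(3EI) + L₂/(3EI) = 4.233/EI.
Compatibility: M_C·(L₁+L₂)/(3EI) = θ_0, giving M_C = 200.1 kN·m (hogging).
Span AC, ΣM about A with M_C applied at C: R_C^{AC}·6.5 = 511.2 + 200.1, so R_C^{AC} = 109.4 kN and R_A = 188.5 − 109.4 = 79.07 kN.
Span CE, ΣM about E: R_C^{CE}·6.2 = 735.5 + 200.1, so R_C^{CE} = 150.9 kN and R_E = 269.1 − 150.9 = 118.2 kN.
R_C = 109.4 + 150.9 = 260.3 kN.

R_C = 260.3 kN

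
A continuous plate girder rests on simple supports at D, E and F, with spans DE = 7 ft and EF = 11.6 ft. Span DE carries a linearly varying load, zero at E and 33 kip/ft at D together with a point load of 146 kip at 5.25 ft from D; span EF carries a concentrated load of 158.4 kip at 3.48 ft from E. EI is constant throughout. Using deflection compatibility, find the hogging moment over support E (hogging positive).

M_E = 303.1 kip·ft

Insert a hinge at E; M_E is the redundant, and each span becomes simply supported.
Discontinuity in slope at E on the released structure — sum the simple-span end rotations:
  span DE: triangular load, peak 33: 7w₀L³/(360EI) = 220.1/EI
  span DE: point load 146 at a = 5.25: Pab(L + a)/(6LEI) = 391.2/EI
  span EF: point load 158.4 at a = 3.48: Pab(L + b)/(6LEI) = 1268/EI
  relative rotation θ_0 = (611.3 + 1268)/EI = 1880/EI
A unit hogging moment at E produces rotation L₁/(3EI) + L₂/(3EI) = 6.2/EI.
Slope continuity at E: θ_0 = M_E·6.2/EI, so M_E = 1880/6.2 = 303.1 kip·ft (hogging).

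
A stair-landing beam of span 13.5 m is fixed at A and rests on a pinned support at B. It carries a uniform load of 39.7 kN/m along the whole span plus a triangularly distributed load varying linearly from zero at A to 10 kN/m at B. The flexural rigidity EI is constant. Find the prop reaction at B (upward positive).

Release the roller at B. Primary structure: cantilever fixed at A.
Primary-structure tip deflection at B by superposition:
  UDL 39.7: wL⁴/(8EI) = 164830/EI
  triangular load, peak 10 at the free end: 11w₀L⁴/(120EI) = 30447/EI
  δ_0 = 195277/EI
Tip deflection under a unit load at B: L³/(3EI) = 820.1/EI.
The prop prevents deflection at B: R_B = δ_0/δ_{BB} = 195277/820.1 = 238.1 kN.

R_B = 238.1 kN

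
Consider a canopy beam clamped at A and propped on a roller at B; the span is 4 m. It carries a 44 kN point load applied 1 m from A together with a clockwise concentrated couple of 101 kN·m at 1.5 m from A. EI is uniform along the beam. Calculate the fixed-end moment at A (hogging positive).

Remove the prop at B; the released (primary) structure is a cantilever built in at A.
Free-end deflection of the primary structure under the applied loading (downward +):
  point load 44 at a = 1: Pa²(3L − a)/(6EI) = 80.67/EI
  clockwise couple 101 at a = 1.5: M₀a(2L − a)/(2EI) = 492.4/EI
  δ_0 = 573/EI
Tip deflection under a unit load at B: L³/(3EI) = 21.33/EI.
Compatibility at B: δ_0 − R_B·δ_{BB} = 0, so R_B = 573/21.33 = 26.86 kN.
Moment equilibrium about A: M_A = Σ(load moments about A) − R_B·L = 145 − 26.86×4 = 37.55 kN·m.

M_A = 37.55 kN·m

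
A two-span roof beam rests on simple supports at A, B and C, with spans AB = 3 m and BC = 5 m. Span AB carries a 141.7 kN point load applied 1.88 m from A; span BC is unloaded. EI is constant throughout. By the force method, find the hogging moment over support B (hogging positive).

Take M_B as the redundant. Released structure: two simple spans AB and BC with a hinge at B.
Rotations at B on the released spans (each span's end-slope, ×1/EI):
  span AB: point load 141.7 at a = 1.88: Pab(L + a)/(6LEI) = 80.89/EI
  relative rotation θ_0 = (80.89 + 0)/EI = 80.89/EI
A unit hogging moment at B produces rotation L₁/(3EI) + L₂/(3EI) = 2.667/EI.
Slope continuity at B: θ_0 = M_B·2.667/EI, so M_B = 80.89/2.667 = 30.33 kN·m (hogging).

M_B = 30.33 kN·m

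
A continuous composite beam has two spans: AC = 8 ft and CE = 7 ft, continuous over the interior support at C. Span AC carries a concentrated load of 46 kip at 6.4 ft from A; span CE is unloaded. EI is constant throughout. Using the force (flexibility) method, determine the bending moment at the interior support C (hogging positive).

M_C = 28.26 kip·ft

Release continuity at C by inserting a hinge; the redundant is the internal moment M_C. The primary structure is two simply-supported spans AC and CE.
Discontinuity in slope at C on the released structure — sum the simple-span end rotations:
  span AC: point load 46 at a = 6.4: Pab(L + a)/(6LEI) = 141.3/EI
  relative rotation θ_0 = (141.3 + 0)/EI = 141.3/EI
A unit hogging moment at C produces rotation L₁/(3EI) + L₂/(3EI) = 5/EI.
Compatibility: M_C·(L₁+L₂)/(3EI) = θ_0, giving M_C = 28.26 kip·ft (hogging).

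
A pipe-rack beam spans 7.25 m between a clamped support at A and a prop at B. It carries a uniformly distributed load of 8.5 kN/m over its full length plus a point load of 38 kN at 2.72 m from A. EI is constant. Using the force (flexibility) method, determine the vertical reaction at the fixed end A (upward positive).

R_A = 69.5 kN

Take the reaction at B as the redundant and release it; the primary structure is a cantilever fixed at A.
Deflection at B on the released cantilever, summing each load's contribution:
  UDL 8.5: wL⁴/(8EI) = 2935/EI
  point load 38 at a = 2.72: Pa²(3L − a)/(6EI) = 891.7/EI
  δ_0 = 3827/EI
Flexibility coefficient — unit upward force at B: δ_{BB} = L³/(3EI) = 127/EI.
Compatibility at B: δ_0 − R_B·δ_{BB} = 0, so R_B = 3827/127 = 30.13 kN.
Vertical equilibrium: R_A = ΣP − R_B = 99.62 − 30.13 = 69.5 kN.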